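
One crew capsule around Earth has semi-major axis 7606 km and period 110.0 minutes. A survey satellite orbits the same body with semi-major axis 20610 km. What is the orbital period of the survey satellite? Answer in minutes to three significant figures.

T₂ ≈ 491 minutes

Kepler's third law: T² ∝ a³, so T₂ = T₁ (a₂/a₁)^(3/2).
a₂/a₁ = 2.710, (a₂/a₁)^(3/2) = 4.460.
T₂ = 110.0 × 4.460 = 490.7 minutes.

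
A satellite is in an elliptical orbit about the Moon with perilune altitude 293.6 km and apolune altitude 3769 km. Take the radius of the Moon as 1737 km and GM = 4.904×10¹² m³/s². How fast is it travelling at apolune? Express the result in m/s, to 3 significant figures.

v ≈ 693 m/s

r_p = 1737 + 293.6 = 2030.6 km = 2.0306×10⁶ m.
r_a = 1737 + 3769 = 5506.0 km = 5.5060×10⁶ m.
Semi-major axis a = (r_p + r_a)/2 = 3768.3 km = 3.768×10⁶ m.
Vis-viva: v² = μ(2/r − 1/a) = 4.904×10¹² × (3.632×10⁻⁷ − 2.654×10⁻⁷) = 4.799×10⁵ m²/s².
v = 692.8 m/s.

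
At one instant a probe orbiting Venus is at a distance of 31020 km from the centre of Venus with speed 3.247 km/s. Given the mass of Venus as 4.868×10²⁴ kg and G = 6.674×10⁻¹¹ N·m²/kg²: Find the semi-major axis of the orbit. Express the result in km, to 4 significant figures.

μ = GM = 6.674×10⁻¹¹ × 4.868×10²⁴ = 3.249×10¹⁴ m³/s².
r = 3.102×10⁷ m.
Vis-viva rearranged: 1/a = 2/r − v²/μ = 6.447×10⁻⁸ − 3.245×10⁻⁸ = 3.202×10⁻⁸ m⁻¹.
a = 3.123×10⁷ m = 31227 km.

a ≈ 31230 km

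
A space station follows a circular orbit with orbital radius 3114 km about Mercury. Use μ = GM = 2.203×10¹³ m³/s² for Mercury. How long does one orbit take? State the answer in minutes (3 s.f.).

T ≈ 123 minutes

r = 3114 km = 3.114×10⁶ m.
Kepler's third law: T = 2π√(r³/μ) = 2π√((3.114×10⁶)³ / 2.203×10¹³).
r³/μ = 1.371×10⁶ s², so T = 2π × 1.171×10³ = 7.356×10³ s.
Converting: 7.356×10³ s ÷ 60.00 = 122.6 minutes.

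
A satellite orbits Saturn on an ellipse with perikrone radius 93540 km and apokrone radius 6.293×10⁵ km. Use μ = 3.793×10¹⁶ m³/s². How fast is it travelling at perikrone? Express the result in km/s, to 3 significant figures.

Semi-major axis a = (r_p + r_a)/2 = 3.6142×10⁵ km = 3.614×10⁸ m.
Vis-viva: v² = μ(2/r − 1/a) = 3.793×10¹⁶ × (2.138×10⁻⁸ − 2.767×10⁻⁹) = 7.060×10⁸ m²/s².
v = 26570 m/s = 26.57 km/s.

v ≈ 26.6 km/s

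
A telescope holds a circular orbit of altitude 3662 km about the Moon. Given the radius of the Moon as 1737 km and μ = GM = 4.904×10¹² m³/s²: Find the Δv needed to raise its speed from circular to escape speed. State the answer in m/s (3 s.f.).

r = 1737 + 3662 = 5399.0 km = 5.3990×10⁶ m.
Circular speed v_c = √(μ/r) = 953.1 m/s.
Escape speed v_esc = √(2μ/r) = √2 × v_c = 1348 m/s.
Δv = v_esc − v_c = 394.8 m/s.

Δv ≈ 395 m/s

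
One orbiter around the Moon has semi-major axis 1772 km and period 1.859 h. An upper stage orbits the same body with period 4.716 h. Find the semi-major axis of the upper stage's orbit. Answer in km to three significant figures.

a₂ ≈ 3300 km

Kepler's third law: a³ ∝ T², so a₂ = a₁ (T₂/T₁)^(2/3).
T₂/T₁ = 2.537, (T₂/T₁)^(2/3) = 1.860.
a₂ = 1772 × 1.860 = 3296 km.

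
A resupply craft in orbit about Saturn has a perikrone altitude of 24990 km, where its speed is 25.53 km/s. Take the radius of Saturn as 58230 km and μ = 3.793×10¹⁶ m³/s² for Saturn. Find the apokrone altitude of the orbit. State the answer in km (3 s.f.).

r_p = 58230 + 24990 = 83220 km = 8.322×10⁷ m.
Specific energy ε = v²/2 − μ/r = -1.299×10⁸ J/kg, so a = −μ/(2ε) = 1.460×10⁸ m.
The apsides satisfy r_p + r_a = 2a, so the apokrone radius is 2a − r_p = 2.088×10⁸ m = 2.0880×10⁵ km.
Apokrone altitude = 2.0880×10⁵ − 58230 = 1.5057×10⁵ km.

apokrone altitude ≈ 1.51×10⁵ km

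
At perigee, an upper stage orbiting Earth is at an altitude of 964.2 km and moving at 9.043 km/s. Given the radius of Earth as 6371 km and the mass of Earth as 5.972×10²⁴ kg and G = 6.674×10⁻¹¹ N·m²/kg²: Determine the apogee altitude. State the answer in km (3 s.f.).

apogee altitude ≈ 15900 km

μ = GM = 6.674×10⁻¹¹ × 5.972×10²⁴ = 3.986×10¹⁴ m³/s².
r_p = 6371 + 964.2 = 7335.2 km = 7.335×10⁶ m.
Specific energy ε = v²/2 − μ/r = -1.345×10⁷ J/kg, so a = −μ/(2ε) = 1.482×10⁷ m.
The apsides satisfy r_p + r_a = 2a, so the apogee radius is 2a − r_p = 2.230×10⁷ m = 22301 km.
Apogee altitude = 22301 − 6371 = 15930 km.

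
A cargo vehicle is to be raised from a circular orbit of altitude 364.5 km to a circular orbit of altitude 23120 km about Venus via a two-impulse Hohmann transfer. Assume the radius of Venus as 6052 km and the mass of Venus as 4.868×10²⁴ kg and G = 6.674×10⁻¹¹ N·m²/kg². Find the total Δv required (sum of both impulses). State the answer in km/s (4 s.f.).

Δv_total ≈ 3.328 km/s

μ = GM = 6.674×10⁻¹¹ × 4.868×10²⁴ = 3.249×10¹⁴ m³/s².
r₁ = 6052 + 364.5 = 6416.5 km = 6.4165×10⁶ m.
r₂ = 6052 + 23120 = 29172 km = 2.9172×10⁷ m.
Transfer ellipse a_t = (r₁ + r₂)/2 = 1.779×10⁷ m.
At r₁: circular v_c1 = √(μ/r₁) = 7116 m/s; transfer-periapsis v_p = √[μ(2/r₁ − 1/a_t)] = 9111 m/s.
Δv₁ = v_p − v_c1 = 1995 m/s.
At r₂: circular v_c2 = √(μ/r₂) = 3337 m/s; transfer-apoapsis v_a = √[μ(2/r₂ − 1/a_t)] = 2004 m/s.
Δv₂ = v_c2 − v_a = 1333 m/s.
Total Δv = Δv₁ + Δv₂ = 3328 m/s = 3.328 km/s.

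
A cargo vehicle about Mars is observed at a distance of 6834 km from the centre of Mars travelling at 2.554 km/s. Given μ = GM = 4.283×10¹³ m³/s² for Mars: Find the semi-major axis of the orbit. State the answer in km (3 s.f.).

r = 6.834×10⁶ m.
Vis-viva rearranged: 1/a = 2/r − v²/μ = 2.927×10⁻⁷ − 1.523×10⁻⁷ = 1.404×10⁻⁷ m⁻¹.
a = 7.125×10⁶ m = 7124.7 km.

a ≈ 7120 km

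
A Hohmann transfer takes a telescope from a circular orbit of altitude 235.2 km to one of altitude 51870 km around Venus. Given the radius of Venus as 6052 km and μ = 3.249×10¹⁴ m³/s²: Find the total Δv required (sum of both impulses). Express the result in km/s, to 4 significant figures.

r₁ = 6052 + 235.2 = 6287.2 km = 6.2872×10⁶ m.
r₂ = 6052 + 51870 = 57922 km = 5.7922×10⁷ m.
Transfer ellipse a_t = (r₁ + r₂)/2 = 3.210×10⁷ m.
At r₁: circular v_c1 = √(μ/r₁) = 7189 m/s; transfer-periapsis v_p = √[μ(2/r₁ − 1/a_t)] = 9656 m/s.
Δv₁ = v_p − v_c1 = 2467 m/s.
At r₂: circular v_c2 = √(μ/r₂) = 2368 m/s; transfer-apoapsis v_a = √[μ(2/r₂ − 1/a_t)] = 1048 m/s.
Δv₂ = v_c2 − v_a = 1320 m/s.
Total Δv = Δv₁ + Δv₂ = 3787 m/s = 3.787 km/s.

Δv_total ≈ 3.787 km/s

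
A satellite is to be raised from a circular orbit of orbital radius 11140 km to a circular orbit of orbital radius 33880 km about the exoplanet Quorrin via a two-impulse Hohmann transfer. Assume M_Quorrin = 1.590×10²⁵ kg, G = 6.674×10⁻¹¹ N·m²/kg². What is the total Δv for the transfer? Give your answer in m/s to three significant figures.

μ = GM = 6.674×10⁻¹¹ × 1.590×10²⁵ = 1.061×10¹⁵ m³/s².
r₁ = 11140 km = 1.114×10⁷ m.
r₂ = 33880 km = 3.388×10⁷ m.
Transfer ellipse a_t = (r₁ + r₂)/2 = 2.251×10⁷ m.
At r₁: circular v_c1 = √(μ/r₁) = 9760 m/s; transfer-periapsis v_p = √[μ(2/r₁ − 1/a_t)] = 11970 m/s.
Δv₁ = v_p − v_c1 = 2214 m/s.
At r₂: circular v_c2 = √(μ/r₂) = 5597 m/s; transfer-apoapsis v_a = √[μ(2/r₂ − 1/a_t)] = 3937 m/s.
Δv₂ = v_c2 − v_a = 1659 m/s.
Total Δv = Δv₁ + Δv₂ = 3873 m/s.

Δv_total ≈ 3870 m/s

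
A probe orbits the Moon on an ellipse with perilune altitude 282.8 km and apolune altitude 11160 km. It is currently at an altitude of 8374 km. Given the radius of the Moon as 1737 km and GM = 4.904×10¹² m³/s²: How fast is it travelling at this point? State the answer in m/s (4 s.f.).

r_p = 1737 + 282.8 = 2019.8 km = 2.0198×10⁶ m.
r_a = 1737 + 11160 = 12897 km = 1.2897×10⁷ m.
r = 1737 + 8374 = 10111 km = 1.011×10⁷ m.
Semi-major axis a = (r_p + r_a)/2 = 7458.4 km = 7.458×10⁶ m.
Vis-viva: v² = μ(2/r − 1/a) = 4.904×10¹² × (1.978×10⁻⁷ − 1.341×10⁻⁷) = 3.125×10⁵ m²/s².
v = 559.0 m/s.

v ≈ 559.0 m/s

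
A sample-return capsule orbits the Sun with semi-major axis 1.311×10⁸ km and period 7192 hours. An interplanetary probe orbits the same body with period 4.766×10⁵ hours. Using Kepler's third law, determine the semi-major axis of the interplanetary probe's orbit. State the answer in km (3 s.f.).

Kepler's third law: a³ ∝ T², so a₂ = a₁ (T₂/T₁)^(2/3).
T₂/T₁ = 66.27, (T₂/T₁)^(2/3) = 16.38.
a₂ = 1.311×10⁸ × 16.38 = 2.147×10⁹ km.

a₂ ≈ 2.15×10⁹ km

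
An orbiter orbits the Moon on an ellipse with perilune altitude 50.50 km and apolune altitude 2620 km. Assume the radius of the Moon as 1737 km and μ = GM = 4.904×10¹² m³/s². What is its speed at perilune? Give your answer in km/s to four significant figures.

v ≈ 1.973 km/s

r_p = 1737 + 50.50 = 1787.5 km = 1.7875×10⁶ m.
r_a = 1737 + 2620 = 4357.0 km = 4.3570×10⁶ m.
Semi-major axis a = (r_p + r_a)/2 = 3072.2 km = 3.072×10⁶ m.
Vis-viva: v² = μ(2/r − 1/a) = 4.904×10¹² × (1.119×10⁻⁶ − 3.255×10⁻⁷) = 3.891×10⁶ m²/s².
v = 1973 m/s = 1.973 km/s.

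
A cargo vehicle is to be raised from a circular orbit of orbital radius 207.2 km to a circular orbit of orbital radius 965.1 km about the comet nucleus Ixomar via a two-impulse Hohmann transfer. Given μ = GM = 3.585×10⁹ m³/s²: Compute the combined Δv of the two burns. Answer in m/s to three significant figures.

r₁ = 207.2 km = 2.072×10⁵ m.
r₂ = 965.1 km = 9.651×10⁵ m.
Transfer ellipse a_t = (r₁ + r₂)/2 = 5.862×10⁵ m.
At r₁: circular v_c1 = √(μ/r₁) = 131.5 m/s; transfer-periapsis v_p = √[μ(2/r₁ − 1/a_t)] = 168.8 m/s.
Δv₁ = v_p − v_c1 = 37.25 m/s.
At r₂: circular v_c2 = √(μ/r₂) = 60.95 m/s; transfer-apoapsis v_a = √[μ(2/r₂ − 1/a_t)] = 36.24 m/s.
Δv₂ = v_c2 − v_a = 24.71 m/s.
Total Δv = Δv₁ + Δv₂ = 61.96 m/s.

Δv_total ≈ 62.0 m/s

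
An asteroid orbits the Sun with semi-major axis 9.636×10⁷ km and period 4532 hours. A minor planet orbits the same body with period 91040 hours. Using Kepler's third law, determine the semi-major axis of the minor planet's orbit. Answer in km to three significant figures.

a₂ ≈ 7.12×10⁸ km

Kepler's third law: a³ ∝ T², so a₂ = a₁ (T₂/T₁)^(2/3).
T₂/T₁ = 20.09, (T₂/T₁)^(2/3) = 7.390.
a₂ = 9.636×10⁷ × 7.390 = 7.121×10⁸ km.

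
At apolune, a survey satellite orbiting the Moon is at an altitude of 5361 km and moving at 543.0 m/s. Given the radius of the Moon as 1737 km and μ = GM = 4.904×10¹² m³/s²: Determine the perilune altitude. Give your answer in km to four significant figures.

r_a = 1737 + 5361 = 7098.0 km = 7.098×10⁶ m.
Specific energy ε = v²/2 − μ/r = -5.435×10⁵ J/kg, so a = −μ/(2ε) = 4.512×10⁶ m.
The apsides satisfy r_p + r_a = 2a, so the perilune radius is 2a − r_a = 1.925×10⁶ m = 1925.4 km.
Perilune altitude = 1925.4 − 1737 = 188.43 km.

perilune altitude ≈ 188.4 km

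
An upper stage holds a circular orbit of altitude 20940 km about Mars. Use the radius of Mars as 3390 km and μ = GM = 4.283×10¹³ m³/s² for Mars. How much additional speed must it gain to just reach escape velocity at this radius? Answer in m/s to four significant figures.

r = 3390 + 20940 = 24330 km = 2.4330×10⁷ m.
Circular speed v_c = √(μ/r) = 1327 m/s.
Escape speed v_esc = √(2μ/r) = √2 × v_c = 1876 m/s.
Δv = v_esc − v_c = 549.6 m/s.

Δv ≈ 549.6 m/s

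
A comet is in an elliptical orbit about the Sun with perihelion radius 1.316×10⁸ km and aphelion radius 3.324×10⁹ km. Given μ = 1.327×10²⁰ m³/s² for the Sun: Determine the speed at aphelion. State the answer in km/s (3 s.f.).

v ≈ 1.74 km/s

Semi-major axis a = (r_p + r_a)/2 = 1.7278×10⁹ km = 1.728×10¹² m.
Vis-viva: v² = μ(2/r − 1/a) = 1.327×10²⁰ × (6.017×10⁻¹³ − 5.788×10⁻¹³) = 3.041×10⁶ m²/s².
v = 1744 m/s = 1.744 km/s.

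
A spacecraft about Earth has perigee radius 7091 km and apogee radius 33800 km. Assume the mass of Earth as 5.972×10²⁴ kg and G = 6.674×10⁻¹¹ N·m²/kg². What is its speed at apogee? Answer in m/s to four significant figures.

v ≈ 2022 m/s

μ = GM = 6.674×10⁻¹¹ × 5.972×10²⁴ = 3.986×10¹⁴ m³/s².
Semi-major axis a = (r_p + r_a)/2 = 20446 km = 2.045×10⁷ m.
Vis-viva: v² = μ(2/r − 1/a) = 3.986×10¹⁴ × (5.917×10⁻⁸ − 4.891×10⁻⁸) = 4.090×10⁶ m²/s².
v = 2022 m/s.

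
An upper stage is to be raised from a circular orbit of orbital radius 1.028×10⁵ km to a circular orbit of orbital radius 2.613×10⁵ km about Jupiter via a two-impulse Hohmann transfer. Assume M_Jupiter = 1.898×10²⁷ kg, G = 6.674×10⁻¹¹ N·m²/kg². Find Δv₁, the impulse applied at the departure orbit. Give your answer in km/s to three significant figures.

Δv ≈ 6.95 km/s

μ = GM = 6.674×10⁻¹¹ × 1.898×10²⁷ = 1.267×10¹⁷ m³/s².
r₁ = 1.028×10⁵ km = 1.028×10⁸ m.
r₂ = 2.613×10⁵ km = 2.613×10⁸ m.
Transfer ellipse a_t = (r₁ + r₂)/2 = 1.820×10⁸ m.
At r₁: circular v_c1 = √(μ/r₁) = 35100 m/s; transfer-perijove v_p = √[μ(2/r₁ − 1/a_t)] = 42060 m/s.
Δv₁ = v_p − v_c1 = 6952 m/s.
= 6.952 km/s.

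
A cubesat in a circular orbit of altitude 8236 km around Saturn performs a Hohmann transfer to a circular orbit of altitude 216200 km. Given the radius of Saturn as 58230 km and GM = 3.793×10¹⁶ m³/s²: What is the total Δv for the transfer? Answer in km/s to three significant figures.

Δv_total ≈ 10.8 km/s

r₁ = 58230 + 8236 = 66466 km = 6.6466×10⁷ m.
r₂ = 58230 + 216200 = 274430 km = 2.7443×10⁸ m.
Transfer ellipse a_t = (r₁ + r₂)/2 = 1.704×10⁸ m.
At r₁: circular v_c1 = √(μ/r₁) = 23890 m/s; transfer-perikrone v_p = √[μ(2/r₁ − 1/a_t)] = 30310 m/s.
Δv₁ = v_p − v_c1 = 6423 m/s.
At r₂: circular v_c2 = √(μ/r₂) = 11760 m/s; transfer-apokrone v_a = √[μ(2/r₂ − 1/a_t)] = 7341 m/s.
Δv₂ = v_c2 − v_a = 4415 m/s.
Total Δv = Δv₁ + Δv₂ = 10840 m/s = 10.84 km/s.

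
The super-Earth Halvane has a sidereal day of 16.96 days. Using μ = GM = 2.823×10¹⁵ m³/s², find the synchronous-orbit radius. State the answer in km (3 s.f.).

r_sync ≈ 5.35×10⁵ km

T = 16.96 days = 1.465×10⁶ s.
A synchronous orbit has period T, so by Kepler's third law a = (μT²/4π²)^(1/3).
μT²/4π² = 2.823×10¹⁵ × (1.465×10⁶)² / 39.48 = 1.535×10²⁶ m³.
a = 5.355×10⁸ m = 5.3548×10⁵ km.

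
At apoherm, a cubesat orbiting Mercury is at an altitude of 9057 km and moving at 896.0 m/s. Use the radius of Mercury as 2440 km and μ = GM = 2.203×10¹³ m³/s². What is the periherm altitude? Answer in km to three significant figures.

periherm altitude ≈ 607 km

r_a = 2440 + 9057 = 11497 km = 1.150×10⁷ m.
Specific energy ε = v²/2 − μ/r = -1.515×10⁶ J/kg, so a = −μ/(2ε) = 7.272×10⁶ m.
The apsides satisfy r_p + r_a = 2a, so the periherm radius is 2a − r_a = 3.047×10⁶ m = 3046.7 km.
Periherm altitude = 3046.7 − 2440 = 606.71 km.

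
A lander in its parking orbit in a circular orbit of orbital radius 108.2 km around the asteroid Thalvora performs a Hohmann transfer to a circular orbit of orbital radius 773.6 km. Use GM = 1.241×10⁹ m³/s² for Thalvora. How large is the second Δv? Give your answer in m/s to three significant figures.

r₁ = 108.2 km = 1.082×10⁵ m.
r₂ = 773.6 km = 7.736×10⁵ m.
Transfer ellipse a_t = (r₁ + r₂)/2 = 4.409×10⁵ m.
At r₁: circular v_c1 = √(μ/r₁) = 107.1 m/s; transfer-periapsis v_p = √[μ(2/r₁ − 1/a_t)] = 141.9 m/s.
At r₂: circular v_c2 = √(μ/r₂) = 40.05 m/s; transfer-apoapsis v_a = √[μ(2/r₂ − 1/a_t)] = 19.84 m/s.
Δv₂ = v_c2 − v_a = 20.21 m/s.

Δv ≈ 20.2 m/s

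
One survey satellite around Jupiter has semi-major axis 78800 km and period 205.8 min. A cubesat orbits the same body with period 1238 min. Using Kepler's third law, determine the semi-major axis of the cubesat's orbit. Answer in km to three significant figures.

Kepler's third law: a³ ∝ T², so a₂ = a₁ (T₂/T₁)^(2/3).
T₂/T₁ = 6.016, (T₂/T₁)^(2/3) = 3.308.
a₂ = 78800 × 3.308 = 2.606×10⁵ km.

a₂ ≈ 2.61×10⁵ km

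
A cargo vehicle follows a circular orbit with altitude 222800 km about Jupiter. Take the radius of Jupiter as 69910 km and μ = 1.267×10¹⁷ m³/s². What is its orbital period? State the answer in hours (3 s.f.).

r = 69910 + 222800 = 292710 km = 2.9271×10⁸ m.
Kepler's third law: T = 2π√(r³/μ) = 2π√((2.927×10⁸)³ / 1.267×10¹⁷).
r³/μ = 1.979×10⁸ s², so T = 2π × 1.407×10⁴ = 8.840×10⁴ s.
Converting: 8.840×10⁴ s ÷ 3600 = 24.56 hours.

T ≈ 24.6 hours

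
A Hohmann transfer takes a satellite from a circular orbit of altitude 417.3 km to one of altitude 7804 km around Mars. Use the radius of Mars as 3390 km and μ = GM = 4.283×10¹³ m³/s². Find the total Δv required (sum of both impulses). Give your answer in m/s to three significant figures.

Δv_total ≈ 1310 m/s

r₁ = 3390 + 417.3 = 3807.3 km = 3.8073×10⁶ m.
r₂ = 3390 + 7804 = 11194 km = 1.1194×10⁷ m.
Transfer ellipse a_t = (r₁ + r₂)/2 = 7.501×10⁶ m.
At r₁: circular v_c1 = √(μ/r₁) = 3354 m/s; transfer-periapsis v_p = √[μ(2/r₁ − 1/a_t)] = 4097 m/s.
Δv₁ = v_p − v_c1 = 743.4 m/s.
At r₂: circular v_c2 = √(μ/r₂) = 1956 m/s; transfer-apoapsis v_a = √[μ(2/r₂ − 1/a_t)] = 1394 m/s.
Δv₂ = v_c2 − v_a = 562.4 m/s.
Total Δv = Δv₁ + Δv₂ = 1306 m/s.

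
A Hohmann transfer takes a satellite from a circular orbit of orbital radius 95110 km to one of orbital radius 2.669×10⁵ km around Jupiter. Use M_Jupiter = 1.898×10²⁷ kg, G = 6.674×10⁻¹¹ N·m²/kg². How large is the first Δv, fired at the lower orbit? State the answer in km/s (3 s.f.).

Δv ≈ 7.82 km/s

μ = GM = 6.674×10⁻¹¹ × 1.898×10²⁷ = 1.267×10¹⁷ m³/s².
r₁ = 95110 km = 9.511×10⁷ m.
r₂ = 2.669×10⁵ km = 2.669×10⁸ m.
Transfer ellipse a_t = (r₁ + r₂)/2 = 1.810×10⁸ m.
At r₁: circular v_c1 = √(μ/r₁) = 36490 m/s; transfer-perijove v_p = √[μ(2/r₁ − 1/a_t)] = 44320 m/s.
Δv₁ = v_p − v_c1 = 7821 m/s.
= 7.821 km/s.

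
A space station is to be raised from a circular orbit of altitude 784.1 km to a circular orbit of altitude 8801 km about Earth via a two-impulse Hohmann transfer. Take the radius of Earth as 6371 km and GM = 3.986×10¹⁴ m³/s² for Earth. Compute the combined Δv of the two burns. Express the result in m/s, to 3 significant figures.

Δv_total ≈ 2260 m/s

r₁ = 6371 + 784.1 = 7155.1 km = 7.1551×10⁶ m.
r₂ = 6371 + 8801 = 15172 km = 1.5172×10⁷ m.
Transfer ellipse a_t = (r₁ + r₂)/2 = 1.116×10⁷ m.
At r₁: circular v_c1 = √(μ/r₁) = 7464 m/s; transfer-perigee v_p = √[μ(2/r₁ − 1/a_t)] = 8701 m/s.
Δv₁ = v_p − v_c1 = 1237 m/s.
At r₂: circular v_c2 = √(μ/r₂) = 5126 m/s; transfer-apogee v_a = √[μ(2/r₂ − 1/a_t)] = 4103 m/s.
Δv₂ = v_c2 − v_a = 1022 m/s.
Total Δv = Δv₁ + Δv₂ = 2260 m/s.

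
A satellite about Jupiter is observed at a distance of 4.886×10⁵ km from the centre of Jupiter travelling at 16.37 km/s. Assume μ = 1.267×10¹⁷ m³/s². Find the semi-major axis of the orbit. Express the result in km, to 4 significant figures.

a ≈ 5.055×10⁵ km

r = 4.886×10⁸ m.
Specific orbital energy ε = v²/2 − μ/r = (16370)²/2 − 1.267×10¹⁷/4.886×10⁸ = -1.253×10⁸ J/kg.
Since ε = −μ/(2a), a = −μ/(2ε) = 5.055×10⁸ m = 5.0549×10⁵ km.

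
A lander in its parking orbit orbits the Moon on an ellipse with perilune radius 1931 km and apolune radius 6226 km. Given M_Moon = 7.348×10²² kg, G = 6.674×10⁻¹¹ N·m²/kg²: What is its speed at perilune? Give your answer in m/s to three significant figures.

μ = GM = 6.674×10⁻¹¹ × 7.348×10²² = 4.904×10¹² m³/s².
Semi-major axis a = (r_p + r_a)/2 = 4078.5 km = 4.078×10⁶ m.
Vis-viva: v² = μ(2/r − 1/a) = 4.904×10¹² × (1.036×10⁻⁶ − 2.452×10⁻⁷) = 3.877×10⁶ m²/s².
v = 1969 m/s.

v ≈ 1970 m/s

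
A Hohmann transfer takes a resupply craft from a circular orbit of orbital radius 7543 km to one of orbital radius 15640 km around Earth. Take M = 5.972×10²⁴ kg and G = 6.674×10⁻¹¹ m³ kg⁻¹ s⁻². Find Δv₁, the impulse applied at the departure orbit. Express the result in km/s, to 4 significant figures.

Δv ≈ 1.175 km/s

μ = GM = 6.674×10⁻¹¹ × 5.972×10²⁴ = 3.986×10¹⁴ m³/s².
r₁ = 7543 km = 7.543×10⁶ m.
r₂ = 15640 km = 1.564×10⁷ m.
Transfer ellipse a_t = (r₁ + r₂)/2 = 1.159×10⁷ m.
At r₁: circular v_c1 = √(μ/r₁) = 7269 m/s; transfer-perigee v_p = √[μ(2/r₁ − 1/a_t)] = 8444 m/s.
Δv₁ = v_p − v_c1 = 1175 m/s.
= 1.175 km/s.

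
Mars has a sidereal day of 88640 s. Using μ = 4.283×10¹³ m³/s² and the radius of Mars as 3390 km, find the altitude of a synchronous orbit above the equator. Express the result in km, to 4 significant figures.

h_sync ≈ 17040 km

A synchronous orbit has period T, so by Kepler's third law a = (μT²/4π²)^(1/3).
μT²/4π² = 4.283×10¹³ × (8.864×10⁴)² / 39.48 = 8.524×10²¹ m³.
a = 2.043×10⁷ m = 20428 km.
Altitude h = a − R = 20428 − 3390 = 17038 km.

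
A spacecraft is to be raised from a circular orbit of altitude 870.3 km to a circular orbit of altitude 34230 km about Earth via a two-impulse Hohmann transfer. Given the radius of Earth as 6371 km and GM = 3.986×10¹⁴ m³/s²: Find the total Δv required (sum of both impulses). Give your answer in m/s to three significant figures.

Δv_total ≈ 3660 m/s

r₁ = 6371 + 870.3 = 7241.3 km = 7.2413×10⁶ m.
r₂ = 6371 + 34230 = 40601 km = 4.0601×10⁷ m.
Transfer ellipse a_t = (r₁ + r₂)/2 = 2.392×10⁷ m.
At r₁: circular v_c1 = √(μ/r₁) = 7419 m/s; transfer-perigee v_p = √[μ(2/r₁ − 1/a_t)] = 9666 m/s.
Δv₁ = v_p − v_c1 = 2247 m/s.
At r₂: circular v_c2 = √(μ/r₂) = 3133 m/s; transfer-apogee v_a = √[μ(2/r₂ − 1/a_t)] = 1724 m/s.
Δv₂ = v_c2 − v_a = 1409 m/s.
Total Δv = Δv₁ + Δv₂ = 3656 m/s.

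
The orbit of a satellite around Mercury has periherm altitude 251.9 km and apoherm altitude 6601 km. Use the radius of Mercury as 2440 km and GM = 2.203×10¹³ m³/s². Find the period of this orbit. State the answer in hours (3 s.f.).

r_p = 2440 + 251.9 = 2691.9 km = 2.6919×10⁶ m.
r_a = 2440 + 6601 = 9041.0 km = 9.0410×10⁶ m.
Semi-major axis a = (r_p + r_a)/2 = (2691.9 + 9041.0)/2 = 5866.4 km = 5.866×10⁶ m.
By Kepler's third law T = 2π√(a³/μ) = 2π × 3.027×10³ = 1.902×10⁴ s.
= 5.284 hours.

T ≈ 5.28 hours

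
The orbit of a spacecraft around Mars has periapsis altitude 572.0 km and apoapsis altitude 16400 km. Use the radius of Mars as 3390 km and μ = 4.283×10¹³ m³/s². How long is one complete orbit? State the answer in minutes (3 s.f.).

r_p = 3390 + 572.0 = 3962.0 km = 3.9620×10⁶ m.
r_a = 3390 + 16400 = 19790 km = 1.9790×10⁷ m.
Semi-major axis a = (r_p + r_a)/2 = (3962.0 + 19790)/2 = 11876 km = 1.188×10⁷ m.
By Kepler's third law T = 2π√(a³/μ) = 2π × 6.254×10³ = 3.929×10⁴ s.
= 654.9 minutes.

T ≈ 655 minutes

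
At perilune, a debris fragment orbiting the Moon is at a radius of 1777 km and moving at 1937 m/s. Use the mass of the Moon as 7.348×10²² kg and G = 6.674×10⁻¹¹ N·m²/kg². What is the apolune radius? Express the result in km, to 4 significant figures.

apolune radius ≈ 3772 km

μ = GM = 6.674×10⁻¹¹ × 7.348×10²² = 4.904×10¹² m³/s².
r_p = 1.777×10⁶ m.
Specific energy ε = v²/2 − μ/r = -8.838×10⁵ J/kg, so a = −μ/(2ε) = 2.775×10⁶ m.
The apsides satisfy r_p + r_a = 2a, so the apolune radius is 2a − r_p = 3.772×10⁶ m = 3772.1 km.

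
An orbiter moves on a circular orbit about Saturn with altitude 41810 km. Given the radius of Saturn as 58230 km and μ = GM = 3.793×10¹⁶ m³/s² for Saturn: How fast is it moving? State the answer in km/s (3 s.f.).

r = 58230 + 41810 = 100040 km = 1.0004×10⁸ m.
For a circular orbit v = √(μ/r) = √(3.793×10¹⁶ / 1.000×10⁸) = √(3.791×10⁸) = 19470 m/s.
That is 19.47 km/s.

v ≈ 19.5 km/s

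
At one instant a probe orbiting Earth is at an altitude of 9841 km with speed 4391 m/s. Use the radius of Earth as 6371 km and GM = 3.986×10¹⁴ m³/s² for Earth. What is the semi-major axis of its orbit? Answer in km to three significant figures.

a ≈ 13300 km

r = 6371 + 9841 = 16212 km = 1.621×10⁷ m.
Vis-viva rearranged: 1/a = 2/r − v²/μ = 1.234×10⁻⁷ − 4.837×10⁻⁸ = 7.499×10⁻⁸ m⁻¹.
a = 1.333×10⁷ m = 13334 km.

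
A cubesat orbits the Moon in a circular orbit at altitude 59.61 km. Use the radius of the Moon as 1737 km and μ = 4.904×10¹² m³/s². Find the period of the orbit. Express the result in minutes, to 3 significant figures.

r = 1737 + 59.61 = 1796.6 km = 1.7966×10⁶ m.
Kepler's third law: T = 2π√(r³/μ) = 2π√((1.797×10⁶)³ / 4.904×10¹²).
r³/μ = 1.183×10⁶ s², so T = 2π × 1.087×10³ = 6.833×10³ s.
Converting: 6.833×10³ s ÷ 60.00 = 113.9 minutes.

T ≈ 114 minutes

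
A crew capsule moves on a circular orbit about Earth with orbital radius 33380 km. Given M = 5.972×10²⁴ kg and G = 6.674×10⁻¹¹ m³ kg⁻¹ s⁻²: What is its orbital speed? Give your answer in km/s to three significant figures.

μ = GM = 6.674×10⁻¹¹ × 5.972×10²⁴ = 3.986×10¹⁴ m³/s².
r = 33380 km = 3.338×10⁷ m.
For a circular orbit v = √(μ/r) = √(3.986×10¹⁴ / 3.338×10⁷) = √(1.194×10⁷) = 3455 m/s.
That is 3.455 km/s.

v ≈ 3.46 km/s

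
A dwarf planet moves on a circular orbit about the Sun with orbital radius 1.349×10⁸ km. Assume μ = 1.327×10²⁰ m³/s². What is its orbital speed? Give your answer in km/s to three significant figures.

v ≈ 31.4 km/s

r = 1.349×10⁸ km = 1.349×10¹¹ m.
For a circular orbit v = √(μ/r) = √(1.327×10²⁰ / 1.349×10¹¹) = √(9.837×10⁸) = 31360 m/s.
That is 31.36 km/s.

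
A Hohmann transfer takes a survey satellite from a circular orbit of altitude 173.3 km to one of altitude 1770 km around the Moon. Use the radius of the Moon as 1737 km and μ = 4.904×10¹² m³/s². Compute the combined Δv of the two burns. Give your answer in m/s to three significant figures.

Δv_total ≈ 410 m/s

r₁ = 1737 + 173.3 = 1910.3 km = 1.9103×10⁶ m.
r₂ = 1737 + 1770 = 3507.0 km = 3.5070×10⁶ m.
Transfer ellipse a_t = (r₁ + r₂)/2 = 2.709×10⁶ m.
At r₁: circular v_c1 = √(μ/r₁) = 1602 m/s; transfer-perilune v_p = √[μ(2/r₁ − 1/a_t)] = 1823 m/s.
Δv₁ = v_p − v_c1 = 220.9 m/s.
At r₂: circular v_c2 = √(μ/r₂) = 1183 m/s; transfer-apolune v_a = √[μ(2/r₂ − 1/a_t)] = 993.1 m/s.
Δv₂ = v_c2 − v_a = 189.4 m/s.
Total Δv = Δv₁ + Δv₂ = 410.3 m/s.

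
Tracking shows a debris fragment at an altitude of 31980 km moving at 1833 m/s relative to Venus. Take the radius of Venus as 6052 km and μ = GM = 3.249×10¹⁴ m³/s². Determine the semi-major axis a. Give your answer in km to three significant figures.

a ≈ 23700 km

r = 6052 + 31980 = 38032 km = 3.803×10⁷ m.
Specific orbital energy ε = v²/2 − μ/r = (1833)²/2 − 3.249×10¹⁴/3.803×10⁷ = -6.863×10⁶ J/kg.
Since ε = −μ/(2a), a = −μ/(2ε) = 2.367×10⁷ m = 23671 km.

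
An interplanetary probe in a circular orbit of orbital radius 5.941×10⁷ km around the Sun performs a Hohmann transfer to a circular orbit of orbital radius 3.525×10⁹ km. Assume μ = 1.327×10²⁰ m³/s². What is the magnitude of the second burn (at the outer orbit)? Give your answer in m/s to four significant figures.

Δv ≈ 5018 m/s

r₁ = 5.941×10⁷ km = 5.941×10¹⁰ m.
r₂ = 3.525×10⁹ km = 3.525×10¹² m.
Transfer ellipse a_t = (r₁ + r₂)/2 = 1.792×10¹² m.
At r₁: circular v_c1 = √(μ/r₁) = 47260 m/s; transfer-perihelion v_p = √[μ(2/r₁ − 1/a_t)] = 66280 m/s.
At r₂: circular v_c2 = √(μ/r₂) = 6136 m/s; transfer-aphelion v_a = √[μ(2/r₂ − 1/a_t)] = 1117 m/s.
Δv₂ = v_c2 − v_a = 5018 m/s.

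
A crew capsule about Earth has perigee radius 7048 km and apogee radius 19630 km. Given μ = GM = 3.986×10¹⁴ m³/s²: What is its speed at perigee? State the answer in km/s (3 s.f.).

v ≈ 9.12 km/s

Semi-major axis a = (r_p + r_a)/2 = 13339 km = 1.334×10⁷ m.
Vis-viva: v² = μ(2/r − 1/a) = 3.986×10¹⁴ × (2.838×10⁻⁷ − 7.497×10⁻⁸) = 8.323×10⁷ m²/s².
v = 9123 m/s = 9.123 km/s.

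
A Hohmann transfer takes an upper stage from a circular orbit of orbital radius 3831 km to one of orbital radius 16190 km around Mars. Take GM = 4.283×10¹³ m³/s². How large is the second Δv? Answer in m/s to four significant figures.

r₁ = 3831 km = 3.831×10⁶ m.
r₂ = 16190 km = 1.619×10⁷ m.
Transfer ellipse a_t = (r₁ + r₂)/2 = 1.001×10⁷ m.
At r₁: circular v_c1 = √(μ/r₁) = 3344 m/s; transfer-periapsis v_p = √[μ(2/r₁ − 1/a_t)] = 4252 m/s.
At r₂: circular v_c2 = √(μ/r₂) = 1626 m/s; transfer-apoapsis v_a = √[μ(2/r₂ − 1/a_t)] = 1006 m/s.
Δv₂ = v_c2 − v_a = 620.3 m/s.

Δv ≈ 620.3 m/s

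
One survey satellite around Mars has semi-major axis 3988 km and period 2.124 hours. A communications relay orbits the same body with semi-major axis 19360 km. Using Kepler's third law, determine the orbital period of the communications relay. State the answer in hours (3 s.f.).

T₂ ≈ 22.7 hours

Kepler's third law: T² ∝ a³, so T₂ = T₁ (a₂/a₁)^(3/2).
a₂/a₁ = 4.855, (a₂/a₁)^(3/2) = 10.70.
T₂ = 2.124 × 10.70 = 22.72 hours.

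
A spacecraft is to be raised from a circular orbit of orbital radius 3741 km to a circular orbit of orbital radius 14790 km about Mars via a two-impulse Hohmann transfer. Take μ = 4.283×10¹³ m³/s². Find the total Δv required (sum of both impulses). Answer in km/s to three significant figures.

r₁ = 3741 km = 3.741×10⁶ m.
r₂ = 14790 km = 1.479×10⁷ m.
Transfer ellipse a_t = (r₁ + r₂)/2 = 9.266×10⁶ m.
At r₁: circular v_c1 = √(μ/r₁) = 3384 m/s; transfer-periapsis v_p = √[μ(2/r₁ − 1/a_t)] = 4275 m/s.
Δv₁ = v_p − v_c1 = 891.3 m/s.
At r₂: circular v_c2 = √(μ/r₂) = 1702 m/s; transfer-apoapsis v_a = √[μ(2/r₂ − 1/a_t)] = 1081 m/s.
Δv₂ = v_c2 − v_a = 620.4 m/s.
Total Δv = Δv₁ + Δv₂ = 1512 m/s = 1.512 km/s.

Δv_total ≈ 1.51 km/s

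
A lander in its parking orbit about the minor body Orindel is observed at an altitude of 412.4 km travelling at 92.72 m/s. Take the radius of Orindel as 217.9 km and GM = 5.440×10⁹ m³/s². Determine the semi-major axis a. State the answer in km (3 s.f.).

r = 217.9 + 412.4 = 630.30 km = 6.303×10⁵ m.
Vis-viva rearranged: 1/a = 2/r − v²/μ = 3.173×10⁻⁶ − 1.580×10⁻⁶ = 1.593×10⁻⁶ m⁻¹.
a = 6.278×10⁵ m = 627.84 km.

a ≈ 628 km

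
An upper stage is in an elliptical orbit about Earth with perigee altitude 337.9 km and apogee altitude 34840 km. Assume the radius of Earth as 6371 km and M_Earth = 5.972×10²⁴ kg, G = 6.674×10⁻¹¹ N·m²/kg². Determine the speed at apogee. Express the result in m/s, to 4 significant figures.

μ = GM = 6.674×10⁻¹¹ × 5.972×10²⁴ = 3.986×10¹⁴ m³/s².
r_p = 6371 + 337.9 = 6708.9 km = 6.7089×10⁶ m.
r_a = 6371 + 34840 = 41211 km = 4.1211×10⁷ m.
Semi-major axis a = (r_p + r_a)/2 = 23960 km = 2.396×10⁷ m.
Vis-viva: v² = μ(2/r − 1/a) = 3.986×10¹⁴ × (4.853×10⁻⁸ − 4.174×10⁻⁸) = 2.708×10⁶ m²/s².
v = 1646 m/s.

v ≈ 1646 m/s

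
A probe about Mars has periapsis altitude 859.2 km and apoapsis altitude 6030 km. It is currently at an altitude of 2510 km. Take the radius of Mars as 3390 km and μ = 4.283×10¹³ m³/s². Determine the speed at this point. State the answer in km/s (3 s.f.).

v ≈ 2.87 km/s

r_p = 3390 + 859.2 = 4249.2 km = 4.2492×10⁶ m.
r_a = 3390 + 6030 = 9420.0 km = 9.4200×10⁶ m.
r = 3390 + 2510 = 5900.0 km = 5.900×10⁶ m.
Semi-major axis a = (r_p + r_a)/2 = 6834.6 km = 6.835×10⁶ m.
Vis-viva: v² = μ(2/r − 1/a) = 4.283×10¹³ × (3.390×10⁻⁷ − 1.463×10⁻⁷) = 8.252×10⁶ m²/s².
v = 2873 m/s = 2.873 km/s.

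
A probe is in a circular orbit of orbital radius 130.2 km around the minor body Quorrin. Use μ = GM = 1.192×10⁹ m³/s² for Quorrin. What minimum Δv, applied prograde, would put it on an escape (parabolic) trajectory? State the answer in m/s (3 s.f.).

Δv ≈ 39.6 m/s

r = 130.2 km = 1.302×10⁵ m.
Circular speed v_c = √(μ/r) = 95.68 m/s.
Escape speed v_esc = √(2μ/r) = √2 × v_c = 135.3 m/s.
Δv = v_esc − v_c = 39.63 m/s.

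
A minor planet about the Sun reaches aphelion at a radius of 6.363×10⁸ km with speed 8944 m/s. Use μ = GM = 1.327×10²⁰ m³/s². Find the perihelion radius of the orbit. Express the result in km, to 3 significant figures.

r_a = 6.363×10¹¹ m.
Specific energy ε = v²/2 − μ/r = -1.686×10⁸ J/kg, so a = −μ/(2ε) = 3.936×10¹¹ m.
The apsides satisfy r_p + r_a = 2a, so the perihelion radius is 2a − r_a = 1.510×10¹¹ m = 1.5099×10⁸ km.

perihelion radius ≈ 1.51×10⁸ km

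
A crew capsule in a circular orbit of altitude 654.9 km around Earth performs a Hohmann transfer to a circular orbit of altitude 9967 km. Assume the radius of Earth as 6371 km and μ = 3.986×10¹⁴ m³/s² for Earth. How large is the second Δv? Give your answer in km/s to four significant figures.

Δv ≈ 1.109 km/s

r₁ = 6371 + 654.9 = 7025.9 km = 7.0259×10⁶ m.
r₂ = 6371 + 9967 = 16338 km = 1.6338×10⁷ m.
Transfer ellipse a_t = (r₁ + r₂)/2 = 1.168×10⁷ m.
At r₁: circular v_c1 = √(μ/r₁) = 7532 m/s; transfer-perigee v_p = √[μ(2/r₁ − 1/a_t)] = 8908 m/s.
At r₂: circular v_c2 = √(μ/r₂) = 4939 m/s; transfer-apogee v_a = √[μ(2/r₂ − 1/a_t)] = 3831 m/s.
Δv₂ = v_c2 − v_a = 1109 m/s.
= 1.109 km/s.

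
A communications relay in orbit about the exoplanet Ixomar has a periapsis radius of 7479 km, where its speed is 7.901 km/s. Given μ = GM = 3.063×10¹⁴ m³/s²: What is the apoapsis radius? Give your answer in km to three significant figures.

apoapsis radius ≈ 24000 km

r_p = 7.479×10⁶ m.
Specific energy ε = v²/2 − μ/r = -9.742×10⁶ J/kg, so a = −μ/(2ε) = 1.572×10⁷ m.
The apsides satisfy r_p + r_a = 2a, so the apoapsis radius is 2a − r_p = 2.396×10⁷ m = 23963 km.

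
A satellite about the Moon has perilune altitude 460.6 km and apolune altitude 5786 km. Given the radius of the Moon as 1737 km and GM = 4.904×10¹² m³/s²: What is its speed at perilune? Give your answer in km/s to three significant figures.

r_p = 1737 + 460.6 = 2197.6 km = 2.1976×10⁶ m.
r_a = 1737 + 5786 = 7523.0 km = 7.5230×10⁶ m.
Semi-major axis a = (r_p + r_a)/2 = 4860.3 km = 4.860×10⁶ m.
Vis-viva: v² = μ(2/r − 1/a) = 4.904×10¹² × (9.101×10⁻⁷ − 2.057×10⁻⁷) = 3.454×10⁶ m²/s².
v = 1859 m/s = 1.859 km/s.

v ≈ 1.86 km/s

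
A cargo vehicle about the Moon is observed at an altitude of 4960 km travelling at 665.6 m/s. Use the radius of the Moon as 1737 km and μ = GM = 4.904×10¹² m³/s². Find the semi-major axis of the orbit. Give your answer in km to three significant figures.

a ≈ 4800 km

r = 1737 + 4960 = 6697.0 km = 6.697×10⁶ m.
Specific orbital energy ε = v²/2 − μ/r = (665.6)²/2 − 4.904×10¹²/6.697×10⁶ = -5.108×10⁵ J/kg.
Since ε = −μ/(2a), a = −μ/(2ε) = 4.801×10⁶ m = 4800.7 km.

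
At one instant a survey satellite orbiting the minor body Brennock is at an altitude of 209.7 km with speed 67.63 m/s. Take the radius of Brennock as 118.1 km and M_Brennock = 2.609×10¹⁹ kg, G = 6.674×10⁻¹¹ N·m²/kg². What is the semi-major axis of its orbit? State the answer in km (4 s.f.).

μ = GM = 6.674×10⁻¹¹ × 2.609×10¹⁹ = 1.741×10⁹ m³/s².
r = 118.1 + 209.7 = 327.80 km = 3.278×10⁵ m.
Vis-viva rearranged: 1/a = 2/r − v²/μ = 6.101×10⁻⁶ − 2.627×10⁻⁶ = 3.475×10⁻⁶ m⁻¹.
a = 2.878×10⁵ m = 287.81 km.

a ≈ 287.8 km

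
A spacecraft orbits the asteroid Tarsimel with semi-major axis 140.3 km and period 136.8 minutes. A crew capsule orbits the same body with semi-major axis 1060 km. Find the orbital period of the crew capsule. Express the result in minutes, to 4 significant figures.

T₂ ≈ 2841 minutes

Kepler's third law: T² ∝ a³, so T₂ = T₁ (a₂/a₁)^(3/2).
a₂/a₁ = 7.555, (a₂/a₁)^(3/2) = 20.77.
T₂ = 136.8 × 20.77 = 2841 minutes.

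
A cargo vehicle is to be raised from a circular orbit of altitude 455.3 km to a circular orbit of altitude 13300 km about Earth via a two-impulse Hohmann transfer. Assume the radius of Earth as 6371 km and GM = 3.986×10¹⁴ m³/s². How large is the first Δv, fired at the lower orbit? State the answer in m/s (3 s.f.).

Δv ≈ 1670 m/s

r₁ = 6371 + 455.3 = 6826.3 km = 6.8263×10⁶ m.
r₂ = 6371 + 13300 = 19671 km = 1.9671×10⁷ m.
Transfer ellipse a_t = (r₁ + r₂)/2 = 1.325×10⁷ m.
At r₁: circular v_c1 = √(μ/r₁) = 7641 m/s; transfer-perigee v_p = √[μ(2/r₁ − 1/a_t)] = 9311 m/s.
Δv₁ = v_p − v_c1 = 1670 m/s.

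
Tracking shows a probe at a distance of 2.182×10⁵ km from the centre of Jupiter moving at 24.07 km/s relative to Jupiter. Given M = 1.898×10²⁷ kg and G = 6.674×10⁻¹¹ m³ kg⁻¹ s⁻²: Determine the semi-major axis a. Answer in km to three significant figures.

a ≈ 2.18×10⁵ km

μ = GM = 6.674×10⁻¹¹ × 1.898×10²⁷ = 1.267×10¹⁷ m³/s².
r = 2.182×10⁸ m.
Specific orbital energy ε = v²/2 − μ/r = (24070)²/2 − 1.267×10¹⁷/2.182×10⁸ = -2.909×10⁸ J/kg.
Since ε = −μ/(2a), a = −μ/(2ε) = 2.178×10⁸ m = 2.1776×10⁵ km.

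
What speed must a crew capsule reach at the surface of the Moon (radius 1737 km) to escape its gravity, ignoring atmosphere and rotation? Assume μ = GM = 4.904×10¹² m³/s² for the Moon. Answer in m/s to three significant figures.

r = R = 1.737×10⁶ m.
Escape speed v_esc = √(2μ/r) = √(2 × 4.904×10¹² / 1.737×10⁶) = √(5.647×10⁶) = 2376 m/s.

v_esc ≈ 2380 m/s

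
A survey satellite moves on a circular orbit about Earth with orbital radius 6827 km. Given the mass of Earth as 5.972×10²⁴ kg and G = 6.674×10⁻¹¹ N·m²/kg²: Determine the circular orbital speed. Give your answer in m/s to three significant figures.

v ≈ 7640 m/s

μ = GM = 6.674×10⁻¹¹ × 5.972×10²⁴ = 3.986×10¹⁴ m³/s².
r = 6827 km = 6.827×10⁶ m.
For a circular orbit v = √(μ/r) = √(3.986×10¹⁴ / 6.827×10⁶) = √(5.838×10⁷) = 7641 m/s.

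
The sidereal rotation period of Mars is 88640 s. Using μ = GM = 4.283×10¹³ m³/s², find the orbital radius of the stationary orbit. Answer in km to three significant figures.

r_sync ≈ 20400 km

A synchronous orbit has period T, so by Kepler's third law a = (μT²/4π²)^(1/3).
μT²/4π² = 4.283×10¹³ × (8.864×10⁴)² / 39.48 = 8.524×10²¹ m³.
a = 2.043×10⁷ m = 20428 km.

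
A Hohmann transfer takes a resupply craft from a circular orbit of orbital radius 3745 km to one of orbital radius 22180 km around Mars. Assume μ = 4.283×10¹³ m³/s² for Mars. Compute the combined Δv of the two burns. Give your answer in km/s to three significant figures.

r₁ = 3745 km = 3.745×10⁶ m.
r₂ = 22180 km = 2.218×10⁷ m.
Transfer ellipse a_t = (r₁ + r₂)/2 = 1.296×10⁷ m.
At r₁: circular v_c1 = √(μ/r₁) = 3382 m/s; transfer-periapsis v_p = √[μ(2/r₁ − 1/a_t)] = 4424 m/s.
Δv₁ = v_p − v_c1 = 1042 m/s.
At r₂: circular v_c2 = √(μ/r₂) = 1390 m/s; transfer-apoapsis v_a = √[μ(2/r₂ − 1/a_t)] = 746.9 m/s.
Δv₂ = v_c2 − v_a = 642.7 m/s.
Total Δv = Δv₁ + Δv₂ = 1685 m/s = 1.685 km/s.

Δv_total ≈ 1.68 km/s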